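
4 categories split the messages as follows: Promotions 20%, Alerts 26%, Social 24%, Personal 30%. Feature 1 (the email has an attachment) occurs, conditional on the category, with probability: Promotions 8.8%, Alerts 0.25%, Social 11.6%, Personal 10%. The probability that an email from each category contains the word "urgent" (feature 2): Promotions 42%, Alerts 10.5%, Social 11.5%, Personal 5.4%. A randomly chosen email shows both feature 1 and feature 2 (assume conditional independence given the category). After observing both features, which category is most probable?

Unnormalized posteriors (prior × likelihood):
  Promotions: 0.2 × 0.088 × 0.42 = 0.007392
  Alerts: 0.26 × 0.0025 × 0.105 = 0.00006825
  Social: 0.24 × 0.116 × 0.115 = 0.0032016
  Personal: 0.3 × 0.1 × 0.054 = 0.00162
Normalizing constant = 0.01228185.
Largest term belongs to Promotions, so Promotions is most probable.

Promotions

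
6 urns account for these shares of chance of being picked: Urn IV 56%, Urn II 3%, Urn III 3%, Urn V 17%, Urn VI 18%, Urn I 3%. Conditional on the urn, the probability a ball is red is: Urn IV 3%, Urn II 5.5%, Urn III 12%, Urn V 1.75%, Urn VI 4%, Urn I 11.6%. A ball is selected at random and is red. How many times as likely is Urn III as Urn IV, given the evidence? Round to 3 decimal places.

0.214

Compute prior × likelihood for every hypothesis:
  Urn IV: 0.56 × 0.03 = 0.0168
  Urn II: 0.03 × 0.055 = 0.00165
  Urn III: 0.03 × 0.12 = 0.0036
  Urn V: 0.17 × 0.0175 = 0.002975
  Urn VI: 0.18 × 0.04 = 0.0072
  Urn I: 0.03 × 0.116 = 0.00348
Sum = 0.035705.
The ratio is 0.0036 / 0.0168 (the normalizer cancels) = 0.214.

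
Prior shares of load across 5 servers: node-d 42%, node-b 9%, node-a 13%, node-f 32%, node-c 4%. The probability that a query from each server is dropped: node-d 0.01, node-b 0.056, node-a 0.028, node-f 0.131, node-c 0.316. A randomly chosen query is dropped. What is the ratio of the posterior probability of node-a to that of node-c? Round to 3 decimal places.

0.288

Unnormalized posteriors (prior × likelihood):
  node-d: 0.42 × 0.01 = 0.0042
  node-b: 0.09 × 0.056 = 0.00504
  node-a: 0.13 × 0.028 = 0.00364
  node-f: 0.32 × 0.131 = 0.04192
  node-c: 0.04 × 0.316 = 0.01264
Sum = 0.06744.
The ratio is 0.00364 / 0.01264 (the normalizer cancels) = 0.288.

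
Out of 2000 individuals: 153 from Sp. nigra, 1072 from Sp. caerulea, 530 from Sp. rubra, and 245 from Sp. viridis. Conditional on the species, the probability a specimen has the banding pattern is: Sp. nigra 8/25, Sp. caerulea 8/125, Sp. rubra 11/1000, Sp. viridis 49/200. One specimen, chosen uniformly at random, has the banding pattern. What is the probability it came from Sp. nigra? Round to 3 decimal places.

Prior × likelihood for each hypothesis:
  Sp. nigra: 0.0765 × 0.32 = 0.02448
  Sp. caerulea: 0.536 × 0.064 = 0.034304
  Sp. rubra: 0.265 × 0.011 = 0.002915
  Sp. viridis: 0.1225 × 0.245 = 0.0300125
Normalizing constant = 0.0917115.
P(Sp. nigra | evidence) = 0.02448 / 0.0917115 ≈ 0.267.

0.267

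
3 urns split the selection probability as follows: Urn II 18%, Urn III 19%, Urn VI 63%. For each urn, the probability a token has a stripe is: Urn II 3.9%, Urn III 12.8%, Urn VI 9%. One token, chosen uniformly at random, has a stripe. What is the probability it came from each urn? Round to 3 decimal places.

Compute prior × likelihood for every hypothesis:
  Urn II: 0.18 × 0.039 = 0.00702
  Urn III: 0.19 × 0.128 = 0.02432
  Urn VI: 0.63 × 0.09 = 0.0567
Total = 0.08804.
P(Urn II | striped) = 0.00702/0.08804 ≈ 0.080
P(Urn III | striped) = 0.02432/0.08804 ≈ 0.276
P(Urn VI | striped) = 0.0567/0.08804 ≈ 0.644

Urn II 0.080, Urn III 0.276, Urn VI 0.644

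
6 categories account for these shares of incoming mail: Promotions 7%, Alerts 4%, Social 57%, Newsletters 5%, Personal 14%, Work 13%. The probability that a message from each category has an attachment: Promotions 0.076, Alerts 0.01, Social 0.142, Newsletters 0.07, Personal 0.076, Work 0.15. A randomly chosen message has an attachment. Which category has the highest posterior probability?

Prior × likelihood for each hypothesis:
  Promotions: 0.07 × 0.076 = 0.00532
  Alerts: 0.04 × 0.01 = 0.0004
  Social: 0.57 × 0.142 = 0.08094
  Newsletters: 0.05 × 0.07 = 0.0035
  Personal: 0.14 × 0.076 = 0.01064
  Work: 0.13 × 0.15 = 0.0195
Normalizing constant = 0.1203.
Largest term belongs to Social, so Social is most probable.

Social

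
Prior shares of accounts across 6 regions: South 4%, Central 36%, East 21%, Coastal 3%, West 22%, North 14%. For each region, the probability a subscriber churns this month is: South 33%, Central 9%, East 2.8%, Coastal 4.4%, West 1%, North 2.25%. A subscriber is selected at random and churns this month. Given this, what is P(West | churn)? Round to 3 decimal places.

0.038

By Bayes' rule, posterior ∝ prior × likelihood:
  South: 0.04 × 0.33 = 0.0132
  Central: 0.36 × 0.09 = 0.0324
  East: 0.21 × 0.028 = 0.00588
  Coastal: 0.03 × 0.044 = 0.00132
  West: 0.22 × 0.01 = 0.0022
  North: 0.14 × 0.0225 = 0.00315
Total = 0.05815.
P(West | evidence) = 0.0022 / 0.05815 ≈ 0.038.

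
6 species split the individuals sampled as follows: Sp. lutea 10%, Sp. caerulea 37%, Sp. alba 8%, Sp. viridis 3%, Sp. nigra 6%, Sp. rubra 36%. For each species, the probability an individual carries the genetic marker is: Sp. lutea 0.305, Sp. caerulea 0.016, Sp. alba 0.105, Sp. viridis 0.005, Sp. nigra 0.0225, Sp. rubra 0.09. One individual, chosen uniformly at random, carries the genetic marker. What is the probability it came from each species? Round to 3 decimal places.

Compute prior × likelihood for every hypothesis:
  Sp. lutea: 0.1 × 0.305 = 0.0305
  Sp. caerulea: 0.37 × 0.016 = 0.00592
  Sp. alba: 0.08 × 0.105 = 0.0084
  Sp. viridis: 0.03 × 0.005 = 0.00015
  Sp. nigra: 0.06 × 0.0225 = 0.00135
  Sp. rubra: 0.36 × 0.09 = 0.0324
Total = 0.07872.
P(Sp. lutea | marker) = 0.0305/0.07872 ≈ 0.387
P(Sp. caerulea | marker) = 0.00592/0.07872 ≈ 0.075
P(Sp. alba | marker) = 0.0084/0.07872 ≈ 0.107
P(Sp. viridis | marker) = 0.00015/0.07872 ≈ 0.002
P(Sp. nigra | marker) = 0.00135/0.07872 ≈ 0.017
P(Sp. rubra | marker) = 0.0324/0.07872 ≈ 0.412

Sp. lutea 0.387, Sp. caerulea 0.075, Sp. alba 0.107, Sp. viridis 0.002, Sp. nigra 0.017, Sp. rubra 0.412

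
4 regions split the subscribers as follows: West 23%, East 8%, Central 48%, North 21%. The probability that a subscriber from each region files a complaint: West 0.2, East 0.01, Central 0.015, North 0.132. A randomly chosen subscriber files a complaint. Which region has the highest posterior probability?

West

Prior × likelihood for each hypothesis:
  West: 0.23 × 0.2 = 0.046
  East: 0.08 × 0.01 = 0.0008
  Central: 0.48 × 0.015 = 0.0072
  North: 0.21 × 0.132 = 0.02772
Total = 0.08172.
Largest term belongs to West, so West is most probable.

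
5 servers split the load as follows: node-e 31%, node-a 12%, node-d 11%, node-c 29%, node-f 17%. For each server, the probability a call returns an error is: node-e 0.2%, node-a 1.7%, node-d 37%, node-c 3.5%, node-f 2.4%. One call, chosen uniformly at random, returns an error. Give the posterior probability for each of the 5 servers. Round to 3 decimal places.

Compute prior × likelihood for every hypothesis:
  node-e: 0.31 × 0.002 = 0.00062
  node-a: 0.12 × 0.017 = 0.00204
  node-d: 0.11 × 0.37 = 0.0407
  node-c: 0.29 × 0.035 = 0.01015
  node-f: 0.17 × 0.024 = 0.00408
Normalizing constant = 0.05759.
P(node-e | error) = 0.00062/0.05759 ≈ 0.011
P(node-a | error) = 0.00204/0.05759 ≈ 0.035
P(node-d | error) = 0.0407/0.05759 ≈ 0.707
P(node-c | error) = 0.01015/0.05759 ≈ 0.176
P(node-f | error) = 0.00408/0.05759 ≈ 0.071
(Check: 0.011+0.035+0.707+0.176+0.071 = 1.000.)

node-e 0.011, node-a 0.035, node-d 0.707, node-c 0.176, node-f 0.071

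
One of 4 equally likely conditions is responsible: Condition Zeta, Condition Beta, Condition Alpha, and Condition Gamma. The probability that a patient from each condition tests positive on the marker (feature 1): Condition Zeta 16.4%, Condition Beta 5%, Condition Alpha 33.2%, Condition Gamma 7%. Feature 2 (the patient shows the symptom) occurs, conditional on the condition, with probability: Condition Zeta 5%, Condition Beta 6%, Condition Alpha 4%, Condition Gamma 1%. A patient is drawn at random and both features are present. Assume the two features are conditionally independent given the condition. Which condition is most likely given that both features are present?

Condition Alpha

With a uniform prior (1/4 each), posterior ∝ likelihood:
  Condition Zeta: 0.164 × 0.05 = 0.0082
  Condition Beta: 0.05 × 0.06 = 0.003
  Condition Alpha: 0.332 × 0.04 = 0.01328
  Condition Gamma: 0.07 × 0.01 = 0.0007
Normalizing constant = 0.02518.
Largest term belongs to Condition Alpha, so Condition Alpha is most probable.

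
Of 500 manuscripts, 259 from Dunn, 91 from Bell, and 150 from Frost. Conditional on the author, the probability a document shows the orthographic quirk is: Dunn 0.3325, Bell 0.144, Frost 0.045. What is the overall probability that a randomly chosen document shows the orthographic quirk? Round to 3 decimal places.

0.212

By Bayes' rule, posterior ∝ prior × likelihood:
  Dunn: 0.518 × 0.3325 = 0.172235
  Bell: 0.182 × 0.144 = 0.026208
  Frost: 0.3 × 0.045 = 0.0135
P(quirk) = 0.172235 + 0.026208 + 0.0135 = 0.211943 → 0.212.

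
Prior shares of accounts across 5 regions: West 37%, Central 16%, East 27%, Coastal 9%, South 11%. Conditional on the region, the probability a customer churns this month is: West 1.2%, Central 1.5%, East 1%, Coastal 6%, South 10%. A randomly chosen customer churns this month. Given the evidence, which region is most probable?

Compute prior × likelihood for every hypothesis:
  West: 0.37 × 0.012 = 0.00444
  Central: 0.16 × 0.015 = 0.0024
  East: 0.27 × 0.01 = 0.0027
  Coastal: 0.09 × 0.06 = 0.0054
  South: 0.11 × 0.1 = 0.011
Normalizing constant = 0.02594.
Largest term belongs to South, so South is most probable.

South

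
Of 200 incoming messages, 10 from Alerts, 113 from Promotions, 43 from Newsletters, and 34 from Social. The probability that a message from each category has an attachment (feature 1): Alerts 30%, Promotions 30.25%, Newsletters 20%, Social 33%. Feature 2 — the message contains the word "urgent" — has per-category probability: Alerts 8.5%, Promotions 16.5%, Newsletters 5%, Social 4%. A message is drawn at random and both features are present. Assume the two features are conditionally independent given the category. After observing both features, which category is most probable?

Promotions

By Bayes' rule, posterior ∝ prior × likelihood:
  Alerts: 0.05 × 0.3 × 0.085 = 0.001275
  Promotions: 0.565 × 0.3025 × 0.165 = 0.0282005625
  Newsletters: 0.215 × 0.2 × 0.05 = 0.00215
  Social: 0.17 × 0.33 × 0.04 = 0.002244
Normalizing constant = 0.0338695625.
Largest term belongs to Promotions, so Promotions is most probable.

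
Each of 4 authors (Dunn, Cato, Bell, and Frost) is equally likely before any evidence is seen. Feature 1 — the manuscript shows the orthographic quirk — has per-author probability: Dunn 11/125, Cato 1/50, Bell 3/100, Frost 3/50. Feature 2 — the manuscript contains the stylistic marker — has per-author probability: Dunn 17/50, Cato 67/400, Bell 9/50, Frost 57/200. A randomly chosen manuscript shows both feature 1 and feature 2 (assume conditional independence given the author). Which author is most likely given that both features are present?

Dunn

Since the prior is uniform, the posterior is proportional to the likelihood:
  Dunn: 0.088 × 0.34 = 0.02992
  Cato: 0.02 × 0.1675 = 0.00335
  Bell: 0.03 × 0.18 = 0.0054
  Frost: 0.06 × 0.285 = 0.0171
Sum = 0.05577.
Largest term belongs to Dunn, so Dunn is most probable.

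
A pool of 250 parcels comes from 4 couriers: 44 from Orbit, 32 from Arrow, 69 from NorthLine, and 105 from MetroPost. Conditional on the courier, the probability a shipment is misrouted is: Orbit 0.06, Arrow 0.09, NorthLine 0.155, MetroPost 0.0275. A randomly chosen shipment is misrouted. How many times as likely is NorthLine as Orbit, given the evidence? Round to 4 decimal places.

Unnormalized posteriors (prior × likelihood):
  Orbit: 0.176 × 0.06 = 0.01056
  Arrow: 0.128 × 0.09 = 0.01152
  NorthLine: 0.276 × 0.155 = 0.04278
  MetroPost: 0.42 × 0.0275 = 0.01155
Normalizing constant = 0.07641.
The ratio is 0.04278 / 0.01056 (the normalizer cancels) = 4.0511.

4.0511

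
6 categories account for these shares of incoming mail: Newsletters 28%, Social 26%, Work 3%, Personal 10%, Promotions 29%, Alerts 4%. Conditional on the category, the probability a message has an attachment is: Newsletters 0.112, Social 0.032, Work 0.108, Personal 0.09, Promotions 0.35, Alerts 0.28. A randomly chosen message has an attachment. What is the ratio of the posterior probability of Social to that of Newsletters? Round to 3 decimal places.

Compute prior × likelihood for every hypothesis:
  Newsletters: 0.28 × 0.112 = 0.03136
  Social: 0.26 × 0.032 = 0.00832
  Work: 0.03 × 0.108 = 0.00324
  Personal: 0.1 × 0.09 = 0.009
  Promotions: 0.29 × 0.35 = 0.1015
  Alerts: 0.04 × 0.28 = 0.0112
Sum = 0.16462.
The ratio is 0.00832 / 0.03136 (the normalizer cancels) = 0.265.

0.265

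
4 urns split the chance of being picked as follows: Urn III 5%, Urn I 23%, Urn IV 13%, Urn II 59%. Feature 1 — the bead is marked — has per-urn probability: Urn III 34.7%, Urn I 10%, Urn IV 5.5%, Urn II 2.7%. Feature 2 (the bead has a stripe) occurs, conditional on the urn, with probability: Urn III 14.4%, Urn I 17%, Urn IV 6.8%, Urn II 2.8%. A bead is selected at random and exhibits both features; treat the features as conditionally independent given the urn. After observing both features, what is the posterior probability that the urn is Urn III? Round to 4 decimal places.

0.3404

By Bayes' rule, posterior ∝ prior × likelihood:
  Urn III: 0.05 × 0.347 × 0.144 = 0.0024984
  Urn I: 0.23 × 0.1 × 0.17 = 0.00391
  Urn IV: 0.13 × 0.055 × 0.068 = 0.0004862
  Urn II: 0.59 × 0.027 × 0.028 = 0.00044604
Sum = 0.00734064.
P(Urn III | evidence) = 0.0024984 / 0.00734064 ≈ 0.3404.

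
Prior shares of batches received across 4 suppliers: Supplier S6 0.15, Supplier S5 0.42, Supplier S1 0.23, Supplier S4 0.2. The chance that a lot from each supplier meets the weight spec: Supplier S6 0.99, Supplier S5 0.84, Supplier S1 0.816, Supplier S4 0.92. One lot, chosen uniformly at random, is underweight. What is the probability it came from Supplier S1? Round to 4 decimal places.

0.3332

Taking complements, P(underweight | each) = Supplier S6 0.01, Supplier S5 0.16, Supplier S1 0.184, Supplier S4 0.08.
Compute prior × likelihood for every hypothesis:
  Supplier S6: 0.15 × 0.01 = 0.0015
  Supplier S5: 0.42 × 0.16 = 0.0672
  Supplier S1: 0.23 × 0.184 = 0.04232
  Supplier S4: 0.2 × 0.08 = 0.016
Total = 0.12702.
P(Supplier S1 | evidence) = 0.04232 / 0.12702 ≈ 0.3332.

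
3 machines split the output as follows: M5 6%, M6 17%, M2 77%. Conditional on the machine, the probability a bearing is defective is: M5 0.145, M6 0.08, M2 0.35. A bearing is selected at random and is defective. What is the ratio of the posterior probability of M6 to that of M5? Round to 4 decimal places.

1.5632

Prior × likelihood for each hypothesis:
  M5: 0.06 × 0.145 = 0.0087
  M6: 0.17 × 0.08 = 0.0136
  M2: 0.77 × 0.35 = 0.2695
Sum = 0.2918.
The ratio is 0.0136 / 0.0087 (the normalizer cancels) = 1.5632.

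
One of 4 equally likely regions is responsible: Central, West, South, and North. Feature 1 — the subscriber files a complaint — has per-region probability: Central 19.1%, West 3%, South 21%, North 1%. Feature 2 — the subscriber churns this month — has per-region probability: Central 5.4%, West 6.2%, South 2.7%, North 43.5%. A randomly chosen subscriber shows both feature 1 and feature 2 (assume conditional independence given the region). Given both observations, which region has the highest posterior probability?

With a uniform prior (1/4 each), posterior ∝ likelihood:
  Central: 0.191 × 0.054 = 0.010314
  West: 0.03 × 0.062 = 0.00186
  South: 0.21 × 0.027 = 0.00567
  North: 0.01 × 0.435 = 0.00435
Normalizing constant = 0.022194.
Largest term belongs to Central, so Central is most probable.

Central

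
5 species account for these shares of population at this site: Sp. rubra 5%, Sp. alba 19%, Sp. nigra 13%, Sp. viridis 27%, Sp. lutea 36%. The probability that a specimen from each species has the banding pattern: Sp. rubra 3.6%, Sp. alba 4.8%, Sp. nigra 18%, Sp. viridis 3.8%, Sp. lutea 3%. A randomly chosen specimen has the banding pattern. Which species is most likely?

Compute prior × likelihood for every hypothesis:
  Sp. rubra: 0.05 × 0.036 = 0.0018
  Sp. alba: 0.19 × 0.048 = 0.00912
  Sp. nigra: 0.13 × 0.18 = 0.0234
  Sp. viridis: 0.27 × 0.038 = 0.01026
  Sp. lutea: 0.36 × 0.03 = 0.0108
Sum = 0.05538.
Largest term belongs to Sp. nigra, so Sp. nigra is most probable.

Sp. nigra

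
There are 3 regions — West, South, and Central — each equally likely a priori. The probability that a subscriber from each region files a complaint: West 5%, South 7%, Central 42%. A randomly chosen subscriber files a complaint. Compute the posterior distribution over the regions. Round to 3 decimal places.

Since the prior is uniform, the posterior is proportional to the likelihood:
  West: 0.05
  South: 0.07
  Central: 0.42
Normalizing constant = 0.54.
P(West | complaint) = 0.05/0.54 ≈ 0.093
P(South | complaint) = 0.07/0.54 ≈ 0.130
P(Central | complaint) = 0.42/0.54 ≈ 0.778
(Check: 0.093+0.130+0.778 = 1.001.)

West 0.093, South 0.130, Central 0.778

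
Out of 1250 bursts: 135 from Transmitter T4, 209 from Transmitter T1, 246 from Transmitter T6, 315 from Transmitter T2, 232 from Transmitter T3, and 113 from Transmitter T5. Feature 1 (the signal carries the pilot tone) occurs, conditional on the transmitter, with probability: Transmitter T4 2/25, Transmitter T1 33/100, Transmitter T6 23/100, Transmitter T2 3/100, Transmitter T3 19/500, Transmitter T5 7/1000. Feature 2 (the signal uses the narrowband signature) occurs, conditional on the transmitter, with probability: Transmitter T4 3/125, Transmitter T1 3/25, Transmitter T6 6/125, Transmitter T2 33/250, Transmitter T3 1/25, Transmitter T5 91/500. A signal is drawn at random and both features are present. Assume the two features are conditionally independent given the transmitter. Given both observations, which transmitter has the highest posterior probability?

Prior × likelihood for each hypothesis:
  Transmitter T4: 0.108 × 0.08 × 0.024 = 0.00020736
  Transmitter T1: 0.1672 × 0.33 × 0.12 = 0.00662112
  Transmitter T6: 0.1968 × 0.23 × 0.048 = 0.002172672
  Transmitter T2: 0.252 × 0.03 × 0.132 = 0.00099792
  Transmitter T3: 0.1856 × 0.038 × 0.04 = 0.000282112
  Transmitter T5: 0.0904 × 0.007 × 0.182 = 0.0001151696
Total = 0.0103963536.
Largest term belongs to Transmitter T1, so Transmitter T1 is most probable.

Transmitter T1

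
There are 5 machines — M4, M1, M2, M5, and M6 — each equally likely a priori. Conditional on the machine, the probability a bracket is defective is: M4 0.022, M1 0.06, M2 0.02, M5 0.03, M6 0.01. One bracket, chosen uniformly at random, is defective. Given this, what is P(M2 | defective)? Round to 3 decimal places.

Since the prior is uniform, the posterior is proportional to the likelihood:
  M4: 0.022
  M1: 0.06
  M2: 0.02
  M5: 0.03
  M6: 0.01
Normalizing constant = 0.142.
P(M2 | evidence) = 0.02 / 0.142 ≈ 0.141.

0.141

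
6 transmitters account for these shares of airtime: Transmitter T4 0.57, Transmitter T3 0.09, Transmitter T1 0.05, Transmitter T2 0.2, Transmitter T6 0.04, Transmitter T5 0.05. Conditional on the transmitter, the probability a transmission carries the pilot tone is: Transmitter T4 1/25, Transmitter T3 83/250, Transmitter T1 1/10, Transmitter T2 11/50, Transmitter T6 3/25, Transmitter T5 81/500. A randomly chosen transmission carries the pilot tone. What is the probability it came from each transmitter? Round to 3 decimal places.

Transmitter T4 0.199, Transmitter T3 0.261, Transmitter T1 0.044, Transmitter T2 0.384, Transmitter T6 0.042, Transmitter T5 0.071

Compute prior × likelihood for every hypothesis:
  Transmitter T4: 0.57 × 0.04 = 0.0228
  Transmitter T3: 0.09 × 0.332 = 0.02988
  Transmitter T1: 0.05 × 0.1 = 0.005
  Transmitter T2: 0.2 × 0.22 = 0.044
  Transmitter T6: 0.04 × 0.12 = 0.0048
  Transmitter T5: 0.05 × 0.162 = 0.0081
Normalizing constant = 0.11458.
P(Transmitter T4 | pilot) = 0.0228/0.11458 ≈ 0.199
P(Transmitter T3 | pilot) = 0.02988/0.11458 ≈ 0.261
P(Transmitter T1 | pilot) = 0.005/0.11458 ≈ 0.044
P(Transmitter T2 | pilot) = 0.044/0.11458 ≈ 0.384
P(Transmitter T6 | pilot) = 0.0048/0.11458 ≈ 0.042
P(Transmitter T5 | pilot) = 0.0081/0.11458 ≈ 0.071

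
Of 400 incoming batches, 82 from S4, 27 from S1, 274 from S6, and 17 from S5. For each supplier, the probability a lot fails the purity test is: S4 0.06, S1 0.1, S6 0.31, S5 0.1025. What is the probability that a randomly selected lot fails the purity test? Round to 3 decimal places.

By Bayes' rule, posterior ∝ prior × likelihood:
  S4: 0.205 × 0.06 = 0.0123
  S1: 0.0675 × 0.1 = 0.00675
  S6: 0.685 × 0.31 = 0.21235
  S5: 0.0425 × 0.1025 = 0.00435625
P(off-spec) = 0.0123 + 0.00675 + 0.21235 + 0.00435625 = 0.23575625 → 0.236.

0.236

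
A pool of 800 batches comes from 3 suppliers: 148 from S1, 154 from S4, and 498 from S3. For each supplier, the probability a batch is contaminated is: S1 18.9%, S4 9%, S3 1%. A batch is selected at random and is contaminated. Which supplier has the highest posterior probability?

S1

By Bayes' rule, posterior ∝ prior × likelihood:
  S1: 0.185 × 0.189 = 0.034965
  S4: 0.1925 × 0.09 = 0.017325
  S3: 0.6225 × 0.01 = 0.006225
Sum = 0.058515.
Largest term belongs to S1, so S1 is most probable.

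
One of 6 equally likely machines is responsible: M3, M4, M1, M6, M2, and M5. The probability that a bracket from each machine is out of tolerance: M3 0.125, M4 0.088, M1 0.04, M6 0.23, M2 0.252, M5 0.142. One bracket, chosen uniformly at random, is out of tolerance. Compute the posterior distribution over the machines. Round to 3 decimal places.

With a uniform prior (1/6 each), posterior ∝ likelihood:
  M3: 0.125
  M4: 0.088
  M1: 0.04
  M6: 0.23
  M2: 0.252
  M5: 0.142
Total = 0.877.
P(M3 | oversize) = 0.125/0.877 ≈ 0.143
P(M4 | oversize) = 0.088/0.877 ≈ 0.100
P(M1 | oversize) = 0.04/0.877 ≈ 0.046
P(M6 | oversize) = 0.23/0.877 ≈ 0.262
P(M2 | oversize) = 0.252/0.877 ≈ 0.287
P(M5 | oversize) = 0.142/0.877 ≈ 0.162
(Check: 0.143+0.100+0.046+0.262+0.287+0.162 = 1.000.)

M3 0.143, M4 0.100, M1 0.046, M6 0.262, M2 0.287, M5 0.162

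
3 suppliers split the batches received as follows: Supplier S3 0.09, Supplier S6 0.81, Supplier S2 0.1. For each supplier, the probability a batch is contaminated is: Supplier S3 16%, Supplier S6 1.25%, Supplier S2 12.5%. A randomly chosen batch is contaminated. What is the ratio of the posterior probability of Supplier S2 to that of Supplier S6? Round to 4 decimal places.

1.2346

Unnormalized posteriors (prior × likelihood):
  Supplier S3: 0.09 × 0.16 = 0.0144
  Supplier S6: 0.81 × 0.0125 = 0.010125
  Supplier S2: 0.1 × 0.125 = 0.0125
Total = 0.037025.
The ratio is 0.0125 / 0.010125 (the normalizer cancels) = 1.2346.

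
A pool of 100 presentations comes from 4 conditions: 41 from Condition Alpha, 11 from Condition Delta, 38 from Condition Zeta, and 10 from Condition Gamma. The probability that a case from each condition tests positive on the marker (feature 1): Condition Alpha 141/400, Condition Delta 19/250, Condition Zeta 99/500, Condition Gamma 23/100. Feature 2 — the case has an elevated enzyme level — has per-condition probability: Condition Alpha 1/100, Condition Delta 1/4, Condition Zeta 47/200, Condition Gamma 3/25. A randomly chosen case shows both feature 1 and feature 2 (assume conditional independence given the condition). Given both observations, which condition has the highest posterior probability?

Condition Zeta

By Bayes' rule, posterior ∝ prior × likelihood:
  Condition Alpha: 0.41 × 0.3525 × 0.01 = 0.00144525
  Condition Delta: 0.11 × 0.076 × 0.25 = 0.00209
  Condition Zeta: 0.38 × 0.198 × 0.235 = 0.0176814
  Condition Gamma: 0.1 × 0.23 × 0.12 = 0.00276
Sum = 0.02397665.
Largest term belongs to Condition Zeta, so Condition Zeta is most probable.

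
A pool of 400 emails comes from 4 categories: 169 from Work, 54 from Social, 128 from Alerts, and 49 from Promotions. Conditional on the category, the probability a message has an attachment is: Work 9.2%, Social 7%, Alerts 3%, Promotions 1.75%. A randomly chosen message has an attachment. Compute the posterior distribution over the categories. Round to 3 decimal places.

Work 0.647, Social 0.157, Alerts 0.160, Promotions 0.036

By Bayes' rule, posterior ∝ prior × likelihood:
  Work: 0.4225 × 0.092 = 0.03887
  Social: 0.135 × 0.07 = 0.00945
  Alerts: 0.32 × 0.03 = 0.0096
  Promotions: 0.1225 × 0.0175 = 0.00214375
Normalizing constant = 0.06006375.
P(Work | attachment) = 0.03887/0.06006375 ≈ 0.647
P(Social | attachment) = 0.00945/0.06006375 ≈ 0.157
P(Alerts | attachment) = 0.0096/0.06006375 ≈ 0.160
P(Promotions | attachment) = 0.00214375/0.06006375 ≈ 0.036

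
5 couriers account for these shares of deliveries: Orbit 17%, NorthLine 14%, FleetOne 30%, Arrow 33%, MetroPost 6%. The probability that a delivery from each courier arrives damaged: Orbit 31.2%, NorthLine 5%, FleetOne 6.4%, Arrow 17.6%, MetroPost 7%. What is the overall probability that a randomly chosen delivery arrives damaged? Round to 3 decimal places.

Prior × likelihood for each hypothesis:
  Orbit: 0.17 × 0.312 = 0.05304
  NorthLine: 0.14 × 0.05 = 0.007
  FleetOne: 0.3 × 0.064 = 0.0192
  Arrow: 0.33 × 0.176 = 0.05808
  MetroPost: 0.06 × 0.07 = 0.0042
P(damaged) = 0.05304 + 0.007 + 0.0192 + 0.05808 + 0.0042 = 0.14152 → 0.142.

0.142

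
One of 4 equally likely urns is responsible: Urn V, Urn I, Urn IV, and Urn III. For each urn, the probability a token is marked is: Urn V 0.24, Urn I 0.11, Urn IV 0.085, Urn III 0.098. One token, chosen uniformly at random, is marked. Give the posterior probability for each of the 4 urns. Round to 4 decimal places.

Urn V 0.4503, Urn I 0.2064, Urn IV 0.1595, Urn III 0.1839

With a uniform prior (1/4 each), posterior ∝ likelihood:
  Urn V: 0.24
  Urn I: 0.11
  Urn IV: 0.085
  Urn III: 0.098
Normalizing constant = 0.533.
P(Urn V | marked) = 0.24/0.533 ≈ 0.4503
P(Urn I | marked) = 0.11/0.533 ≈ 0.2064
P(Urn IV | marked) = 0.085/0.533 ≈ 0.1595
P(Urn III | marked) = 0.098/0.533 ≈ 0.1839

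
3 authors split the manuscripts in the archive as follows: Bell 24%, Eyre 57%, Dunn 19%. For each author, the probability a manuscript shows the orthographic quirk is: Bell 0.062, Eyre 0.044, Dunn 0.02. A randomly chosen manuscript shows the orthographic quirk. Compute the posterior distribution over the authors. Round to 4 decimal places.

Compute prior × likelihood for every hypothesis:
  Bell: 0.24 × 0.062 = 0.01488
  Eyre: 0.57 × 0.044 = 0.02508
  Dunn: 0.19 × 0.02 = 0.0038
Total = 0.04376.
P(Bell | quirk) = 0.01488/0.04376 ≈ 0.3400
P(Eyre | quirk) = 0.02508/0.04376 ≈ 0.5731
P(Dunn | quirk) = 0.0038/0.04376 ≈ 0.0868
(Check: 0.3400+0.5731+0.0868 = 0.9999.)

Bell 0.3400, Eyre 0.5731, Dunn 0.0868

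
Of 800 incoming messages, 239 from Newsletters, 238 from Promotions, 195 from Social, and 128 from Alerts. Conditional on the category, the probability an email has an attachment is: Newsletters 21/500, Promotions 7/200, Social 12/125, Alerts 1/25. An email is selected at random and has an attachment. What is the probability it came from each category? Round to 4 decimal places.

Newsletters 0.2378, Promotions 0.1974, Social 0.4435, Alerts 0.1213

Unnormalized posteriors (prior × likelihood):
  Newsletters: 0.29875 × 0.042 = 0.0125475
  Promotions: 0.2975 × 0.035 = 0.0104125
  Social: 0.24375 × 0.096 = 0.0234
  Alerts: 0.16 × 0.04 = 0.0064
Total = 0.05276.
P(Newsletters | attachment) = 0.0125475/0.05276 ≈ 0.2378
P(Promotions | attachment) = 0.0104125/0.05276 ≈ 0.1974
P(Social | attachment) = 0.0234/0.05276 ≈ 0.4435
P(Alerts | attachment) = 0.0064/0.05276 ≈ 0.1213
(Check: 0.2378+0.1974+0.4435+0.1213 = 1.0000.)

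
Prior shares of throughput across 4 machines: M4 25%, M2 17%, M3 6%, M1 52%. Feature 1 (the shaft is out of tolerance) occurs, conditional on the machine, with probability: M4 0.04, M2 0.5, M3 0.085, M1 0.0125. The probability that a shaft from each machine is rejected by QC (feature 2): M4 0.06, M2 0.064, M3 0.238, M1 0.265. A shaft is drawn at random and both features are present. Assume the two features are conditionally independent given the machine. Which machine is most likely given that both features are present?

M2

Prior × likelihood for each hypothesis:
  M4: 0.25 × 0.04 × 0.06 = 0.0006
  M2: 0.17 × 0.5 × 0.064 = 0.00544
  M3: 0.06 × 0.085 × 0.238 = 0.0012138
  M1: 0.52 × 0.0125 × 0.265 = 0.0017225
Total = 0.0089763.
Largest term belongs to M2, so M2 is most probable.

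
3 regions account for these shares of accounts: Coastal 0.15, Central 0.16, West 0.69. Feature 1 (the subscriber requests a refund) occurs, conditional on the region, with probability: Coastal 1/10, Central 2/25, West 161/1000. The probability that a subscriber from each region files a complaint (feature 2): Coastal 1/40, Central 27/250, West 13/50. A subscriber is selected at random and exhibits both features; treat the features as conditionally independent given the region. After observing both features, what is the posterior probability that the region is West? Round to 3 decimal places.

0.943

Unnormalized posteriors (prior × likelihood):
  Coastal: 0.15 × 0.1 × 0.025 = 0.000375
  Central: 0.16 × 0.08 × 0.108 = 0.0013824
  West: 0.69 × 0.161 × 0.26 = 0.0288834
Total = 0.0306408.
P(West | evidence) = 0.0288834 / 0.0306408 ≈ 0.943.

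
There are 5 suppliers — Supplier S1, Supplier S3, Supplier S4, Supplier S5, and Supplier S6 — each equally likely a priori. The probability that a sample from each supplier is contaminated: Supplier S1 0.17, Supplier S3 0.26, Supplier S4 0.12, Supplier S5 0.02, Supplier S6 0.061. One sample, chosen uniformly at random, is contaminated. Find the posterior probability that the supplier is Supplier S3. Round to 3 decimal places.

With a uniform prior (1/5 each), posterior ∝ likelihood:
  Supplier S1: 0.17
  Supplier S3: 0.26
  Supplier S4: 0.12
  Supplier S5: 0.02
  Supplier S6: 0.061
Total = 0.631.
P(Supplier S3 | evidence) = 0.26 / 0.631 ≈ 0.412.

0.412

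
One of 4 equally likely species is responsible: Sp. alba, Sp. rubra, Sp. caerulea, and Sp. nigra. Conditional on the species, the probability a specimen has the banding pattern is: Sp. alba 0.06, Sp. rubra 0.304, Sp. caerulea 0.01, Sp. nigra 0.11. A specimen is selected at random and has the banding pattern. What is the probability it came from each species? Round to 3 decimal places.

With a uniform prior (1/4 each), posterior ∝ likelihood:
  Sp. alba: 0.06
  Sp. rubra: 0.304
  Sp. caerulea: 0.01
  Sp. nigra: 0.11
Normalizing constant = 0.484.
P(Sp. alba | banded) = 0.06/0.484 ≈ 0.124
P(Sp. rubra | banded) = 0.304/0.484 ≈ 0.628
P(Sp. caerulea | banded) = 0.01/0.484 ≈ 0.021
P(Sp. nigra | banded) = 0.11/0.484 ≈ 0.227

Sp. alba 0.124, Sp. rubra 0.628, Sp. caerulea 0.021, Sp. nigra 0.227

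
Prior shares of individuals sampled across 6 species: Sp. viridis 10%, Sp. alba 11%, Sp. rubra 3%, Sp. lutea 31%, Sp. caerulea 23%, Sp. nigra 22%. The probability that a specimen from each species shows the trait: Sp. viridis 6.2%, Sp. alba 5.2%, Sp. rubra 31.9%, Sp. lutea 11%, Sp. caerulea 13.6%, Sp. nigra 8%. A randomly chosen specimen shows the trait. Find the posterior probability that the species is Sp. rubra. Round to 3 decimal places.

0.092

Compute prior × likelihood for every hypothesis:
  Sp. viridis: 0.1 × 0.062 = 0.0062
  Sp. alba: 0.11 × 0.052 = 0.00572
  Sp. rubra: 0.03 × 0.319 = 0.00957
  Sp. lutea: 0.31 × 0.11 = 0.0341
  Sp. caerulea: 0.23 × 0.136 = 0.03128
  Sp. nigra: 0.22 × 0.08 = 0.0176
Normalizing constant = 0.10447.
P(Sp. rubra | evidence) = 0.00957 / 0.10447 ≈ 0.092.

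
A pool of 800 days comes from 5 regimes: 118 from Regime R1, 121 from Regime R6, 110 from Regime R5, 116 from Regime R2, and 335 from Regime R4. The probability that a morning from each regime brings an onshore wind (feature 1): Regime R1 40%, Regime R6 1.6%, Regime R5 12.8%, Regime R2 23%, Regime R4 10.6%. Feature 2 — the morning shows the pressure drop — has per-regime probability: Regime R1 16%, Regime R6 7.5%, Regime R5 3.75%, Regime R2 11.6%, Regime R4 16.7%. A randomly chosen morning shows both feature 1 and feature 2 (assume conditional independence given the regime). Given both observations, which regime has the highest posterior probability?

Compute prior × likelihood for every hypothesis:
  Regime R1: 0.1475 × 0.4 × 0.16 = 0.00944
  Regime R6: 0.15125 × 0.016 × 0.075 = 0.0001815
  Regime R5: 0.1375 × 0.128 × 0.0375 = 0.00066
  Regime R2: 0.145 × 0.23 × 0.116 = 0.0038686
  Regime R4: 0.41875 × 0.106 × 0.167 = 0.0074127125
Total = 0.0215628125.
Largest term belongs to Regime R1, so Regime R1 is most probable.

Regime R1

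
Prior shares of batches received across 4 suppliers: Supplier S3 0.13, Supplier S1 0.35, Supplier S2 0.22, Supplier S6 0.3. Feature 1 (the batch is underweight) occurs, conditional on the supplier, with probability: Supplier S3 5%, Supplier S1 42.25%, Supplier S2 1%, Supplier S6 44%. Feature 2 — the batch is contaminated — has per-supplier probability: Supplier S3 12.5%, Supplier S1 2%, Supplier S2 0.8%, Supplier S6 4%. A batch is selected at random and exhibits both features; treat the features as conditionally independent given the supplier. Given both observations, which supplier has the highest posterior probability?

Unnormalized posteriors (prior × likelihood):
  Supplier S3: 0.13 × 0.05 × 0.125 = 0.0008125
  Supplier S1: 0.35 × 0.4225 × 0.02 = 0.0029575
  Supplier S2: 0.22 × 0.01 × 0.008 = 0.0000176
  Supplier S6: 0.3 × 0.44 × 0.04 = 0.00528
Sum = 0.0090676.
Largest term belongs to Supplier S6, so Supplier S6 is most probable.

Supplier S6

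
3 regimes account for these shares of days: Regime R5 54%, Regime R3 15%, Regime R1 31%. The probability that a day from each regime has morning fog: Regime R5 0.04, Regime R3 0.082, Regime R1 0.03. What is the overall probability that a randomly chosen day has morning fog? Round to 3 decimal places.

Compute prior × likelihood for every hypothesis:
  Regime R5: 0.54 × 0.04 = 0.0216
  Regime R3: 0.15 × 0.082 = 0.0123
  Regime R1: 0.31 × 0.03 = 0.0093
P(fog) = 0.0216 + 0.0123 + 0.0093 = 0.0432 → 0.043.

0.043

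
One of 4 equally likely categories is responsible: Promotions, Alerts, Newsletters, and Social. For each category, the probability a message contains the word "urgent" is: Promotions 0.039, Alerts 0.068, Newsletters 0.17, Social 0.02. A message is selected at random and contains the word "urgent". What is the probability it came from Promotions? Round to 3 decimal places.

Since the prior is uniform, the posterior is proportional to the likelihood:
  Promotions: 0.039
  Alerts: 0.068
  Newsletters: 0.17
  Social: 0.02
Normalizing constant = 0.297.
P(Promotions | evidence) = 0.039 / 0.297 ≈ 0.131.

0.131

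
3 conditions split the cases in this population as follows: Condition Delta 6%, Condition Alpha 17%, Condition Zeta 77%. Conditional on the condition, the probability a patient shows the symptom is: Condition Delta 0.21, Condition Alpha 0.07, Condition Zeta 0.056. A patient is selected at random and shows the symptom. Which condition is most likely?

Condition Zeta

By Bayes' rule, posterior ∝ prior × likelihood:
  Condition Delta: 0.06 × 0.21 = 0.0126
  Condition Alpha: 0.17 × 0.07 = 0.0119
  Condition Zeta: 0.77 × 0.056 = 0.04312
Normalizing constant = 0.06762.
Largest term belongs to Condition Zeta, so Condition Zeta is most probable.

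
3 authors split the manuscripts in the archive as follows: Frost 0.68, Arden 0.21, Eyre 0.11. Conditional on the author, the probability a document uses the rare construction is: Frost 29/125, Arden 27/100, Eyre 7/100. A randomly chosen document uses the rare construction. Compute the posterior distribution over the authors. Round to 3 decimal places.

Frost 0.710, Arden 0.255, Eyre 0.035

Prior × likelihood for each hypothesis:
  Frost: 0.68 × 0.232 = 0.15776
  Arden: 0.21 × 0.27 = 0.0567
  Eyre: 0.11 × 0.07 = 0.0077
Normalizing constant = 0.22216.
P(Frost | rare-form) = 0.15776/0.22216 ≈ 0.710
P(Arden | rare-form) = 0.0567/0.22216 ≈ 0.255
P(Eyre | rare-form) = 0.0077/0.22216 ≈ 0.035
(Check: 0.710+0.255+0.035 = 1.000.)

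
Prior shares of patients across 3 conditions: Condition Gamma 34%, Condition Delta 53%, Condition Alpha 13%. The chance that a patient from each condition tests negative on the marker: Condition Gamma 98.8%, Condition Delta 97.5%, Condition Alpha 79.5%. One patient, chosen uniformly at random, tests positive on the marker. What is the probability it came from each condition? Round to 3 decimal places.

Condition Gamma 0.093, Condition Delta 0.301, Condition Alpha 0.606

Taking complements, P(marker-positive | each) = Condition Gamma 0.012, Condition Delta 0.025, Condition Alpha 0.205.
By Bayes' rule, posterior ∝ prior × likelihood:
  Condition Gamma: 0.34 × 0.012 = 0.00408
  Condition Delta: 0.53 × 0.025 = 0.01325
  Condition Alpha: 0.13 × 0.205 = 0.02665
Sum = 0.04398.
P(Condition Gamma | marker-positive) = 0.00408/0.04398 ≈ 0.093
P(Condition Delta | marker-positive) = 0.01325/0.04398 ≈ 0.301
P(Condition Alpha | marker-positive) = 0.02665/0.04398 ≈ 0.606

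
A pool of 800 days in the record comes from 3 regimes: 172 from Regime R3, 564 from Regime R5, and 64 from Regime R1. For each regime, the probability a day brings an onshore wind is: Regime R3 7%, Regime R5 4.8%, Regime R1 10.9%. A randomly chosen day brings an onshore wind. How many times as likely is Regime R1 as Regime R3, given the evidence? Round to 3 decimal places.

By Bayes' rule, posterior ∝ prior × likelihood:
  Regime R3: 0.215 × 0.07 = 0.01505
  Regime R5: 0.705 × 0.048 = 0.03384
  Regime R1: 0.08 × 0.109 = 0.00872
Normalizing constant = 0.05761.
The ratio is 0.00872 / 0.01505 (the normalizer cancels) = 0.579.

0.579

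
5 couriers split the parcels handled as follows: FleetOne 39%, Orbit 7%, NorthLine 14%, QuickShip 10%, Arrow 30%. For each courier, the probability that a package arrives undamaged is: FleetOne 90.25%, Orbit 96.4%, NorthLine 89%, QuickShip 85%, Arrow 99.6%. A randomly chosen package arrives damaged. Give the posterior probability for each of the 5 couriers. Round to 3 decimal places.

Taking complements, P(damaged | each) = FleetOne 0.0975, Orbit 0.036, NorthLine 0.11, QuickShip 0.15, Arrow 0.004.
By Bayes' rule, posterior ∝ prior × likelihood:
  FleetOne: 0.39 × 0.0975 = 0.038025
  Orbit: 0.07 × 0.036 = 0.00252
  NorthLine: 0.14 × 0.11 = 0.0154
  QuickShip: 0.1 × 0.15 = 0.015
  Arrow: 0.3 × 0.004 = 0.0012
Normalizing constant = 0.072145.
P(FleetOne | damaged) = 0.038025/0.072145 ≈ 0.527
P(Orbit | damaged) = 0.00252/0.072145 ≈ 0.035
P(NorthLine | damaged) = 0.0154/0.072145 ≈ 0.213
P(QuickShip | damaged) = 0.015/0.072145 ≈ 0.208
P(Arrow | damaged) = 0.0012/0.072145 ≈ 0.017
(Check: 0.527+0.035+0.213+0.208+0.017 = 1.000.)

FleetOne 0.527, Orbit 0.035, NorthLine 0.213, QuickShip 0.208, Arrow 0.017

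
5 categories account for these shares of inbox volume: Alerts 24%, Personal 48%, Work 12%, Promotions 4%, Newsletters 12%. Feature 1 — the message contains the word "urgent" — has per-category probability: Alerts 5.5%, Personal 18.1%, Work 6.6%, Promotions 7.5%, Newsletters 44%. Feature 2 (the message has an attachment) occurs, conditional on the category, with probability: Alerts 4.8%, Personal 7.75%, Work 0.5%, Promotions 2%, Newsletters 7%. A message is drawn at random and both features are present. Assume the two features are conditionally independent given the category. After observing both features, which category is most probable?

Personal

Compute prior × likelihood for every hypothesis:
  Alerts: 0.24 × 0.055 × 0.048 = 0.0006336
  Personal: 0.48 × 0.181 × 0.0775 = 0.0067332
  Work: 0.12 × 0.066 × 0.005 = 0.0000396
  Promotions: 0.04 × 0.075 × 0.02 = 0.00006
  Newsletters: 0.12 × 0.44 × 0.07 = 0.003696
Normalizing constant = 0.0111624.
Largest term belongs to Personal, so Personal is most probable.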